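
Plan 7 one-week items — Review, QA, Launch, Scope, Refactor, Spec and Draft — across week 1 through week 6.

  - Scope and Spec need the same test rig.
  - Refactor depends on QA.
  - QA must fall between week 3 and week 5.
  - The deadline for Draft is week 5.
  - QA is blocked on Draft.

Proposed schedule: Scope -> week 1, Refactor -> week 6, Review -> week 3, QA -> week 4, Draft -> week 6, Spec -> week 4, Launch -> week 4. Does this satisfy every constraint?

QA is blocked on Draft — violated.
Refactor depends on QA — holds.
The deadline for Draft is week 5 — violated.
Scope and Spec need the same test rig — holds.
QA must fall between week 3 and week 5 — holds.

No. The deadline for Draft is week 5 is not satisfied.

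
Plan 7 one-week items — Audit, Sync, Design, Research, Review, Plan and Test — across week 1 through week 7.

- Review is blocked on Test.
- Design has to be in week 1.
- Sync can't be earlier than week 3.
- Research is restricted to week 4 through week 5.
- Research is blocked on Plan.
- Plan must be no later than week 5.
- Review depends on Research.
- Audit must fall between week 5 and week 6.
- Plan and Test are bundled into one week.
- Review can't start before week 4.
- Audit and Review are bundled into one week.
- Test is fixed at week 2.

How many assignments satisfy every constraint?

15

Splitting on Audit: it can be week 5 (5), week 6 (10). Listing each branch's schedules as (Sync, Design, Research, Review, Plan, Test) by week number:
Audit=week 5: (3,1,4,5,2,2) (4,1,4,5,2,2) (5,1,4,5,2,2) (6,1,4,5,2,2) (7,1,4,5,2,2) — 5.
Audit=week 6: (3,1,4,6,2,2) (3,1,5,6,2,2) (4,1,4,6,2,2) (4,1,5,6,2,2) (5,1,4,6,2,2) (5,1,5,6,2,2) (6,1,4,6,2,2) (6,1,5,6,2,2) (7,1,4,6,2,2) (7,1,5,6,2,2) — 10.
Summing: 5 + 10 = 15.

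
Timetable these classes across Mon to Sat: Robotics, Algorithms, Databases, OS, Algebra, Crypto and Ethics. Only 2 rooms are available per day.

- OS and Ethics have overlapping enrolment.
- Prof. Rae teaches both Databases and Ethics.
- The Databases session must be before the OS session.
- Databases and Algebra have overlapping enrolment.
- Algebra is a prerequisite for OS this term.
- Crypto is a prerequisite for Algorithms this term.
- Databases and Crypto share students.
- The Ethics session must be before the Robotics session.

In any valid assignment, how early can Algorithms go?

Tue

Precedence pushes Algorithms to at least Tue.
Algorithms at Tue is achievable: Algorithms=Tue, Robotics=Fri, Crypto=Mon, OS=Wed, Algebra=Mon, Ethics=Thu, Databases=Tue.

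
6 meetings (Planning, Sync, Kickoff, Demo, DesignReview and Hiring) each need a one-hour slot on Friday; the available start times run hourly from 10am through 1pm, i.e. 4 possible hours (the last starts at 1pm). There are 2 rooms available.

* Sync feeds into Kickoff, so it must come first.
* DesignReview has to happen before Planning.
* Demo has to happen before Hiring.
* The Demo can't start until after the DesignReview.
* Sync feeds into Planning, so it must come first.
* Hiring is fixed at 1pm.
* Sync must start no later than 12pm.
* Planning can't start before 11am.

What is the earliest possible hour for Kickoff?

11am

Precedence pushes Kickoff to at least 11am.
Kickoff at 11am is achievable: DesignReview=10am, Hiring=1pm, Kickoff=11am, Planning=11am, Demo=12pm, Sync=10am.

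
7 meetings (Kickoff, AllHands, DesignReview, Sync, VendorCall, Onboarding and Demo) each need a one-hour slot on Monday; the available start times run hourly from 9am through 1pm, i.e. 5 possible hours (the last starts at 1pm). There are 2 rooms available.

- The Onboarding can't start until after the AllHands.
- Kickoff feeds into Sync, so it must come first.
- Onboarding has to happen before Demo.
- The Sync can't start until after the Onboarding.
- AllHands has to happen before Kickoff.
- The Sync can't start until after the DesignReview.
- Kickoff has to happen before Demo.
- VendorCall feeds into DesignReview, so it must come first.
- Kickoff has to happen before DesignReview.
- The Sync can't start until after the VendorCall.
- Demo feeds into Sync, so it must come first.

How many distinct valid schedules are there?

Splitting on Kickoff: it can be 10am (12), 11am (7). Listing each branch's schedules as (AllHands, DesignReview, Sync, VendorCall, Onboarding, Demo):
Kickoff=10am: (9am,11am,12pm,9am,10am,11am) (9am,11am,1pm,9am,10am,11am) (9am,11am,1pm,9am,10am,12pm) (9am,11am,1pm,9am,11am,12pm) (9am,11am,1pm,10am,11am,12pm) (9am,12pm,1pm,9am,10am,11am) (9am,12pm,1pm,9am,10am,12pm) (9am,12pm,1pm,9am,11am,12pm) (9am,12pm,1pm,10am,11am,12pm) (9am,12pm,1pm,11am,10am,11am) (9am,12pm,1pm,11am,10am,12pm) (9am,12pm,1pm,11am,11am,12pm) — 12.
Kickoff=11am: (9am,12pm,1pm,9am,10am,12pm) (9am,12pm,1pm,9am,11am,12pm) (9am,12pm,1pm,10am,10am,12pm) (9am,12pm,1pm,10am,11am,12pm) (9am,12pm,1pm,11am,10am,12pm) (10am,12pm,1pm,9am,11am,12pm) (10am,12pm,1pm,10am,11am,12pm) — 7.
Summing: 12 + 7 = 19.

19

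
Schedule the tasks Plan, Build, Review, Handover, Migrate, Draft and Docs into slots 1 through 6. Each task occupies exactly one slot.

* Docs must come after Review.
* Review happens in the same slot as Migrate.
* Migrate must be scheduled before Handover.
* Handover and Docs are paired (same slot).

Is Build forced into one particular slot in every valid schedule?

No

Build can be 1 (e.g. Handover in 2, Build in 1, Review in 1, Plan in 1, Docs in 2, Migrate in 1, Draft in 1) or 2 (e.g. Handover=2; Build=2; Draft=1; Migrate=1; Docs=2; Plan=1; Review=1).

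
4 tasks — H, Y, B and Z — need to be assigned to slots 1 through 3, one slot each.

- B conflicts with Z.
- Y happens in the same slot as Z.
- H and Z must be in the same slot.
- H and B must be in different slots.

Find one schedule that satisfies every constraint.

Y=1; H=1; B=2; Z=1

Checking: B(2) != Z(1); H(1) != B(2); H = Z = 1; Y = Z = 1.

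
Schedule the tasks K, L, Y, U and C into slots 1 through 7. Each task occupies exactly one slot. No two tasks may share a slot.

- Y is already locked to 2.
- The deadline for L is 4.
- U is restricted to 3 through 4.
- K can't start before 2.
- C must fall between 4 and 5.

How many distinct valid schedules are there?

13

Splitting on K: it can be 3 (1), 4 (1), 5 (1), 6 (5), 7 (5). Listing each branch's schedules as (L, Y, U, C):
K=3: (1,2,4,5) — 1.
K=4: (1,2,3,5) — 1.
K=5: (1,2,3,4) — 1.
K=6: (1,2,3,4) (1,2,3,5) (1,2,4,5) (3,2,4,5) (4,2,3,5) — 5.
K=7: (1,2,3,4) (1,2,3,5) (1,2,4,5) (3,2,4,5) (4,2,3,5) — 5.
Summing: 1 + 1 + 1 + 5 + 5 = 13.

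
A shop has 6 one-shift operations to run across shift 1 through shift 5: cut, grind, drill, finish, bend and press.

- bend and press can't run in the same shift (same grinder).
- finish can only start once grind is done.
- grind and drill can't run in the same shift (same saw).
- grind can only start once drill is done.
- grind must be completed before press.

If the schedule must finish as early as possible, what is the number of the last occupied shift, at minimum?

shift 3

The precedence chain requires at least 3 distinct shifts.
3 works (last occupied shift: shift 3): for example drill -> shift 1, bend -> shift 1, press -> shift 3, cut -> shift 1, finish -> shift 3, grind -> shift 2.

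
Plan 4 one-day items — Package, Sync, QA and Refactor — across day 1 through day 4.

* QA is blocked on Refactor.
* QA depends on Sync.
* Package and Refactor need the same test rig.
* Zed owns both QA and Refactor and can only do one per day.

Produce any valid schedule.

Package=day 2, Refactor=day 1, QA=day 2, Sync=day 1

Checking: Refactor(day 1) before QA(day 2); Sync(day 1) before QA(day 2); QA(day 2) != Refactor(day 1); Package(day 2) != Refactor(day 1).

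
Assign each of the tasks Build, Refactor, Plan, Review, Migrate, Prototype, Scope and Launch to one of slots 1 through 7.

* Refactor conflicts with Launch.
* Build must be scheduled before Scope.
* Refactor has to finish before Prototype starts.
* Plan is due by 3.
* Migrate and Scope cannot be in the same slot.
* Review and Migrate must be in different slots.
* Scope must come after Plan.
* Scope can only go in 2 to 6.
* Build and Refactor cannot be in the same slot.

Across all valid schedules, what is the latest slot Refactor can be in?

6

Downstream work caps Refactor at 6.
Refactor at 6 is achievable: Review=1, Prototype=7, Refactor=6, Scope=2, Migrate=3, Build=1, Launch=1, Plan=1.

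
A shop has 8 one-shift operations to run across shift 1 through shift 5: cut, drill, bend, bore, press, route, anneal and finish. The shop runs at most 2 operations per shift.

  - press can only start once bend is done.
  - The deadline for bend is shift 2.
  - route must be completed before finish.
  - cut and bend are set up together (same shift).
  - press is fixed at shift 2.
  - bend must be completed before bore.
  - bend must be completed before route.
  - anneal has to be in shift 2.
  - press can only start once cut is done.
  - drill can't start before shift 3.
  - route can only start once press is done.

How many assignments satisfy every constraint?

21

Splitting on drill: it can be shift 3 (7), shift 4 (7), shift 5 (7). Listing each branch's schedules as (cut, bend, bore, press, route, anneal, finish) by shift number:
drill=shift 3: (1,1,3,2,4,2,5) (1,1,4,2,3,2,4) (1,1,4,2,3,2,5) (1,1,4,2,4,2,5) (1,1,5,2,3,2,4) (1,1,5,2,3,2,5) (1,1,5,2,4,2,5) — 7.
drill=shift 4: (1,1,3,2,3,2,4) (1,1,3,2,3,2,5) (1,1,3,2,4,2,5) (1,1,4,2,3,2,5) (1,1,5,2,3,2,4) (1,1,5,2,3,2,5) (1,1,5,2,4,2,5) — 7.
drill=shift 5: (1,1,3,2,3,2,4) (1,1,3,2,3,2,5) (1,1,3,2,4,2,5) (1,1,4,2,3,2,4) (1,1,4,2,3,2,5) (1,1,4,2,4,2,5) (1,1,5,2,3,2,4) — 7.
Summing: 7 + 7 + 7 = 21.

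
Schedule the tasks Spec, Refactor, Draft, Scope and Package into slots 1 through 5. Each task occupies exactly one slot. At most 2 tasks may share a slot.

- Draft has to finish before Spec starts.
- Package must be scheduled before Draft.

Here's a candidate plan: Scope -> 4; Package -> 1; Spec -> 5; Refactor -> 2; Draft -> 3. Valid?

Draft has to finish before Spec starts — holds.
Package must be scheduled before Draft — holds.
At most 2 tasks may share a slot — holds.

Yes, all constraints hold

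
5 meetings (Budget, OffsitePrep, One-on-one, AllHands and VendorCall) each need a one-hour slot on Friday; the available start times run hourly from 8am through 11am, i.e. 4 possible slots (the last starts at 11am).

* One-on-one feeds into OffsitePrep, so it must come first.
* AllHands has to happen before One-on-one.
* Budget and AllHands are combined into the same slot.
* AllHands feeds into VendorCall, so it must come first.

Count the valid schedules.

Splitting on Budget: it can be 8am (9), 9am (2). Listing each branch's schedules as (OffsitePrep, One-on-one, AllHands, VendorCall):
Budget=8am: (10am,9am,8am,9am) (10am,9am,8am,10am) (10am,9am,8am,11am) (11am,9am,8am,9am) (11am,9am,8am,10am) (11am,9am,8am,11am) (11am,10am,8am,9am) (11am,10am,8am,10am) (11am,10am,8am,11am) — 9.
Budget=9am: (11am,10am,9am,10am) (11am,10am,9am,11am) — 2.
Summing: 9 + 2 = 11.

11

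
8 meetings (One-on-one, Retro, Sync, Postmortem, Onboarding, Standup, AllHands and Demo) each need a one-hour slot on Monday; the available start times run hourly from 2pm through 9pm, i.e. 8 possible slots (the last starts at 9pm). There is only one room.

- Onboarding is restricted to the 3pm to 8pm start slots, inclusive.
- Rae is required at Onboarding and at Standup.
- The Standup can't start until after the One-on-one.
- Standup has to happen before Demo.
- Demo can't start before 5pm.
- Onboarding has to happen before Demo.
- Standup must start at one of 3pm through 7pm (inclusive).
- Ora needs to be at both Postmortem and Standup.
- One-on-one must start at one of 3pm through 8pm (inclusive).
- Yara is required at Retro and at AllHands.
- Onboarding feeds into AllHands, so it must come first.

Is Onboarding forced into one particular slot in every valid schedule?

No

Onboarding can be 3pm (e.g. Postmortem in 9pm, Standup in 5pm, Onboarding in 3pm, One-on-one in 4pm, Retro in 2pm, Sync in 8pm, AllHands in 7pm, Demo in 6pm) or 4pm (e.g. Retro -> 2pm; AllHands -> 7pm; One-on-one -> 3pm; Postmortem -> 9pm; Demo -> 6pm; Onboarding -> 4pm; Sync -> 8pm; Standup -> 5pm).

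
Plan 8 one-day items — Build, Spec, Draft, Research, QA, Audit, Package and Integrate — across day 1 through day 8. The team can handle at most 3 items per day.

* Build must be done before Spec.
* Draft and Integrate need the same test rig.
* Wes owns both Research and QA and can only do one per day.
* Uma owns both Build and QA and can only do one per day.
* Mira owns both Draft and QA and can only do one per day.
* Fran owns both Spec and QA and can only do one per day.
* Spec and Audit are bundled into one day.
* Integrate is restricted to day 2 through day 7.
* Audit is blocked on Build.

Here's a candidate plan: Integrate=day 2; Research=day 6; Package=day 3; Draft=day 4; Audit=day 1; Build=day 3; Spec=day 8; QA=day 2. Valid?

No. Spec and Audit are bundled into one day is not satisfied.

Build must be done before Spec — holds.
The team can handle at most 3 items per day — holds.
Integrate is restricted to day 2 through day 7 — holds.
Spec and Audit are bundled into one day — violated.
Draft and Integrate need the same test rig — holds.
Audit is blocked on Build — violated.
Uma owns both Build and QA and can only do one per day — holds.
Wes owns both Research and QA and can only do one per day — holds.
Fran owns both Spec and QA and can only do one per day — holds.
Mira owns both Draft and QA and can only do one per day — holds.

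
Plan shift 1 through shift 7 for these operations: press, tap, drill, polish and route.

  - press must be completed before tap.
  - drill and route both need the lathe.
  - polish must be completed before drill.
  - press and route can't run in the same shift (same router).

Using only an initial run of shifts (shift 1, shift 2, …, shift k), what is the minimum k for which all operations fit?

The precedence chain requires at least 2 distinct shifts.
Could 2 shifts be enough, i.e. nothing placed later than shift 2? No: tap must come after press (at shift 1 or later) → {shift 2}; press must come before tap (at shift 2 or earlier) → {shift 1}; drill must come after polish (at shift 1 or later) → {shift 2}; route can't share with drill (shift 2) → {shift 1}; route can't share with press (shift 1) → nothing is left.
So 2 shifts is not enough.
3 works (last occupied shift: shift 3): for example polish -> shift 1; drill -> shift 2; route -> shift 3; press -> shift 1; tap -> shift 2.

3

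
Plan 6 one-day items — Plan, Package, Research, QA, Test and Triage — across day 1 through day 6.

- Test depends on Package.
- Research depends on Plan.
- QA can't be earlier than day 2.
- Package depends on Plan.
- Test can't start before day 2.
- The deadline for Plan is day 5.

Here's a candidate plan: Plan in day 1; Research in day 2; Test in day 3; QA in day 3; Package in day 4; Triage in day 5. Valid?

Invalid. Test depends on Package.

Test depends on Package — violated.
QA can't be earlier than day 2 — holds.
Package depends on Plan — holds.
Test can't start before day 2 — holds.
Research depends on Plan — holds.
The deadline for Plan is day 5 — holds.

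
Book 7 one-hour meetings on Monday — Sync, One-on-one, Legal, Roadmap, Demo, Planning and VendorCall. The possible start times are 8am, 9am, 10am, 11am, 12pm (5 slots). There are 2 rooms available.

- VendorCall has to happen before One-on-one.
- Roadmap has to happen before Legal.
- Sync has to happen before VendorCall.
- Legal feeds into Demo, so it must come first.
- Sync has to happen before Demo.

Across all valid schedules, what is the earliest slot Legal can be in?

Precedence pushes Legal to at least 9am; downstream work caps Legal at 11am.
Legal at 9am is achievable: Legal in 9am, Planning in 11am, One-on-one in 10am, Roadmap in 8am, Sync in 8am, Demo in 10am, VendorCall in 9am.

9am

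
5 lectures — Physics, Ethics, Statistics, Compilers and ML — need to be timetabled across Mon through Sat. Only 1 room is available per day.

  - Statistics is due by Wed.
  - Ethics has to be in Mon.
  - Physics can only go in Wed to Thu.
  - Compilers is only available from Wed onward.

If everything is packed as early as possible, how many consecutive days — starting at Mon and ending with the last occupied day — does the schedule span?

5

With at most 1 per day and 5 lectures, at least 5 days are needed.
Physics can't be placed before Wed — that is day 3 counting from Mon — so the schedule must run through at least 3 days.
5 works (last occupied day: Fri): for example Physics -> Wed; Compilers -> Thu; ML -> Fri; Statistics -> Tue; Ethics -> Mon.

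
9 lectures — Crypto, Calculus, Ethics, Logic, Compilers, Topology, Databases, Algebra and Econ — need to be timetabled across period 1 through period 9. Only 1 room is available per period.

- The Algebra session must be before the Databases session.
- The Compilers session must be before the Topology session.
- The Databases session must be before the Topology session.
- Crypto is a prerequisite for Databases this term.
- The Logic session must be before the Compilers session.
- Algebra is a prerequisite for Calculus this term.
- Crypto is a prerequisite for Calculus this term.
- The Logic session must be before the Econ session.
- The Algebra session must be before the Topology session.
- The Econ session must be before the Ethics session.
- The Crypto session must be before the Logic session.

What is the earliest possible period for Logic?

Precedence pushes Logic to at least period 2; downstream work caps Logic at period 7.
Logic at period 2 is achievable: Logic -> period 2, Algebra -> period 3, Topology -> period 6, Econ -> period 8, Compilers -> period 5, Databases -> period 4, Crypto -> period 1, Ethics -> period 9, Calculus -> period 7.

period 2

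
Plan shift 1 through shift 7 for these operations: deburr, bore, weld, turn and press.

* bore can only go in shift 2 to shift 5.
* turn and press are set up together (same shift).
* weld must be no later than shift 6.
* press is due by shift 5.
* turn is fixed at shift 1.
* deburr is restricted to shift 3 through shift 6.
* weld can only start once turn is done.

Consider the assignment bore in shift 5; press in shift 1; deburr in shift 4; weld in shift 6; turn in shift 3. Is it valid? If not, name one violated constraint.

press is due by shift 5 — holds.
weld can only start once turn is done — holds.
turn is fixed at shift 1 — violated.
deburr is restricted to shift 3 through shift 6 — holds.
weld must be no later than shift 6 — holds.
bore can only go in shift 2 to shift 5 — holds.
turn and press are set up together (same shift) — violated.

Invalid. turn is fixed at shift 1.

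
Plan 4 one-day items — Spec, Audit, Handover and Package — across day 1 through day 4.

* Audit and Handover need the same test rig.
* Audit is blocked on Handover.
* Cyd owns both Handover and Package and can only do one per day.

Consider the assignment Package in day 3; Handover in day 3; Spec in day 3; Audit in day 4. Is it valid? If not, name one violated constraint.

Audit is blocked on Handover — holds.
Cyd owns both Handover and Package and can only do one per day — violated.
Audit and Handover need the same test rig — holds.

No. Cyd owns both Handover and Package and can only do one per day is not satisfied.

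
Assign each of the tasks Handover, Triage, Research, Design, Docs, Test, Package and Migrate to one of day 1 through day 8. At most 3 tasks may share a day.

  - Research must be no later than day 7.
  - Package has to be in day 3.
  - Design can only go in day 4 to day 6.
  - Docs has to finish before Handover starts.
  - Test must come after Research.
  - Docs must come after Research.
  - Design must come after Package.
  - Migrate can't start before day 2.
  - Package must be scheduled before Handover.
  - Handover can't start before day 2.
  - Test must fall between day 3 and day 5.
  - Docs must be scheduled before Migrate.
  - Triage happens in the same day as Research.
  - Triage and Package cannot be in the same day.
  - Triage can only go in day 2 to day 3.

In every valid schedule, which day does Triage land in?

Triage's window is day 2–day 3.
Package is fixed at day 3, and Triage can't share a day with Package.
So Triage must be day 2.

day 2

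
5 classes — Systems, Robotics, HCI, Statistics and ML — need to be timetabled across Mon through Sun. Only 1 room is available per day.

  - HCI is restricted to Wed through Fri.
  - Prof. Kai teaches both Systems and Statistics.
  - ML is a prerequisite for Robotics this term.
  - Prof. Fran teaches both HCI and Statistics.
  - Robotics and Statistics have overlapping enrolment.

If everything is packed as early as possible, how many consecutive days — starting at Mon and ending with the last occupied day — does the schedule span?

5

The precedence chain requires at least 2 distinct days.
With at most 1 per day and 5 classes, at least 5 days are needed.
HCI can't be placed before Wed — that is day 3 counting from Mon — so the schedule must run through at least 3 days.
5 works (last occupied day: Fri): for example Statistics -> Fri; ML -> Mon; Systems -> Thu; Robotics -> Tue; HCI -> Wed.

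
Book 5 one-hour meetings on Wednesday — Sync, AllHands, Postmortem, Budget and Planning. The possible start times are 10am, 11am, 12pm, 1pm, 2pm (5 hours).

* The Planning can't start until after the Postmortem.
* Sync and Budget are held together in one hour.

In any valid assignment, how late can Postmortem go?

1pm

Downstream work caps Postmortem at 1pm.
Postmortem at 1pm is achievable: Budget=10am; AllHands=10am; Planning=2pm; Postmortem=1pm; Sync=10am.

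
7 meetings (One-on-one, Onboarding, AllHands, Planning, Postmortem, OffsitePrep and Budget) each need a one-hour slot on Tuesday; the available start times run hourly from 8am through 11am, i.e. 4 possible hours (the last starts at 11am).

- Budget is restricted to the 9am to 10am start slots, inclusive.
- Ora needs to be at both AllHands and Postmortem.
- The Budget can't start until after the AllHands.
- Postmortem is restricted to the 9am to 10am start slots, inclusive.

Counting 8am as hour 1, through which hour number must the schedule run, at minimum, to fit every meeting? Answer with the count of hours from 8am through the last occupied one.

The precedence chain requires at least 2 distinct hours.
2 works (last occupied hour: 9am): for example One-on-one -> 8am, Postmortem -> 9am, Budget -> 9am, OffsitePrep -> 8am, Onboarding -> 8am, Planning -> 8am, AllHands -> 8am.

2 hours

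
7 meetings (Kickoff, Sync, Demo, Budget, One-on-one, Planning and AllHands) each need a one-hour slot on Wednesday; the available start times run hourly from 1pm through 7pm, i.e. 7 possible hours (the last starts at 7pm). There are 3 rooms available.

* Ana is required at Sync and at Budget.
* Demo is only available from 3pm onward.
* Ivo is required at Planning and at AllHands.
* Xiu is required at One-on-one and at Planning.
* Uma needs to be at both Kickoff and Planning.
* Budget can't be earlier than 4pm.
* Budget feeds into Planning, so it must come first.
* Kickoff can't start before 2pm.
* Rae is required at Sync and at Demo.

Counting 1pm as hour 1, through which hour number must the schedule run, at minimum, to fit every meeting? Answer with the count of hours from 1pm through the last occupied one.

5 hours

The precedence chain requires at least 2 distinct hours.
With at most 3 per hour and 7 meetings, at least 3 hours are needed.
Propagating the time windows through the other constraints, Planning can't land before 5pm — that is hour 5 counting from 1pm — so the schedule must run through at least 5 hours.
5 works (last occupied hour: 5pm): for example One-on-one in 1pm; Budget in 4pm; Sync in 1pm; Kickoff in 2pm; Demo in 3pm; AllHands in 1pm; Planning in 5pm.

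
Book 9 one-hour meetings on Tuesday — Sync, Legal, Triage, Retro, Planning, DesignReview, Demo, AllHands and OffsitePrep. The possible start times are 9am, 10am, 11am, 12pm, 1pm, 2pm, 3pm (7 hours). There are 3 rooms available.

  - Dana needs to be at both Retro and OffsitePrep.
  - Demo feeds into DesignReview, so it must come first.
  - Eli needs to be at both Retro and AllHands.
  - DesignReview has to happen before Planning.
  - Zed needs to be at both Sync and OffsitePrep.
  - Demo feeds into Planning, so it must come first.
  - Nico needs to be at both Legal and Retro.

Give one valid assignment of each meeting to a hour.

DesignReview in 10am; AllHands in 11am; OffsitePrep in 11am; Sync in 9am; Retro in 10am; Planning in 11am; Legal in 9am; Triage in 10am; Demo in 9am

Checking: DesignReview(10am) before Planning(11am); Demo(9am) before Planning(11am); Demo(9am) before DesignReview(10am); Retro(10am) != AllHands(11am); Legal(9am) != Retro(10am); Sync(9am) != OffsitePrep(11am); Retro(10am) != OffsitePrep(11am); max 3 per hour (cap 3).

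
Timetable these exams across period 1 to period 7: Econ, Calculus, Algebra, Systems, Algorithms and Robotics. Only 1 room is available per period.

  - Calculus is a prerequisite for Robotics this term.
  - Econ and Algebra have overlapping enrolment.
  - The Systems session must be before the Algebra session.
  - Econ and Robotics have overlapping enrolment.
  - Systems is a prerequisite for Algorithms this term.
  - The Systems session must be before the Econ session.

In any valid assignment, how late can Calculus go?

Downstream work caps Calculus at period 6.
Calculus at period 6 is achievable: Calculus in period 6, Algebra in period 3, Robotics in period 7, Econ in period 2, Algorithms in period 4, Systems in period 1.

period 6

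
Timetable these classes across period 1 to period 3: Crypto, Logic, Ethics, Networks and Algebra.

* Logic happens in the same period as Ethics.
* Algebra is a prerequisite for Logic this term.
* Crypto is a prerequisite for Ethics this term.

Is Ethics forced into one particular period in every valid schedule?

Ethics can be period 2 (e.g. Crypto=period 1; Ethics=period 2; Algebra=period 1; Logic=period 2; Networks=period 1) or period 3 (e.g. Networks=period 1, Algebra=period 1, Ethics=period 3, Logic=period 3, Crypto=period 1).

No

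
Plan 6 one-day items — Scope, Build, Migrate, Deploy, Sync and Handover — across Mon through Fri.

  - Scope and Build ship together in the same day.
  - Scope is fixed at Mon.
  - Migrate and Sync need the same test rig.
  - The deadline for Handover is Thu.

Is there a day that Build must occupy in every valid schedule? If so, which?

Build must be in the same day as Scope, which can't be after Mon, so Build is at most Mon.
So Build is pinned to Mon.

Mon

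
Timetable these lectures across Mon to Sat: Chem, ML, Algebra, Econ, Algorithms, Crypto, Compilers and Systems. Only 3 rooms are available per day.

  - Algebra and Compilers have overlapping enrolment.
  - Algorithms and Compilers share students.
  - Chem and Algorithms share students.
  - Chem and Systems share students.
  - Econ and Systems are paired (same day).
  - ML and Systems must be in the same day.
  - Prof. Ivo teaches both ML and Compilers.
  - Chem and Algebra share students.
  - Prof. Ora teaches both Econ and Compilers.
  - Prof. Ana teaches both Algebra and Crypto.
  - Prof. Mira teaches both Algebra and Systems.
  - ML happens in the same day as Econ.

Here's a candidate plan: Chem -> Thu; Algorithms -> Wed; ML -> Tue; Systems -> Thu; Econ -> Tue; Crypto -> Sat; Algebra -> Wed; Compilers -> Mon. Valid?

Invalid. Chem and Systems share students.

Chem and Algebra share students — holds.
ML happens in the same day as Econ — holds.
Prof. Mira teaches both Algebra and Systems — holds.
Algebra and Compilers have overlapping enrolment — holds.
ML and Systems must be in the same day — violated.
Prof. Ora teaches both Econ and Compilers — holds.
Chem and Algorithms share students — holds.
Prof. Ivo teaches both ML and Compilers — holds.
Prof. Ana teaches both Algebra and Crypto — holds.
Only 3 rooms are available per day — holds.
Econ and Systems are paired (same day) — violated.
Algorithms and Compilers share students — holds.
Chem and Systems share students — violated.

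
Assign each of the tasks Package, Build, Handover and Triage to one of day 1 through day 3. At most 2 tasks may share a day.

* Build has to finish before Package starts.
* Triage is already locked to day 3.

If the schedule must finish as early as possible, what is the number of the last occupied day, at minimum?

day 3

The precedence chain requires at least 2 distinct days.
With at most 2 per day and 4 tasks, at least 2 days are needed.
Triage can't be placed before day 3, so the schedule must run through at least day 3.
3 works (last occupied day: day 3): for example Triage -> day 3, Handover -> day 1, Build -> day 1, Package -> day 2.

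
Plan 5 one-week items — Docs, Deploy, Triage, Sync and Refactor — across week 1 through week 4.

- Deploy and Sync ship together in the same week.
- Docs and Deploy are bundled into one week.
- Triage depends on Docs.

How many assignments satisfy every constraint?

Splitting on Docs: it can be week 1 (12), week 2 (8), week 3 (4). Listing each branch's schedules as (Deploy, Triage, Sync, Refactor) by week number:
Docs=week 1: (1,2,1,1) (1,2,1,2) (1,2,1,3) (1,2,1,4) (1,3,1,1) (1,3,1,2) (1,3,1,3) (1,3,1,4) (1,4,1,1) (1,4,1,2) (1,4,1,3) (1,4,1,4) — 12.
Docs=week 2: (2,3,2,1) (2,3,2,2) (2,3,2,3) (2,3,2,4) (2,4,2,1) (2,4,2,2) (2,4,2,3) (2,4,2,4) — 8.
Docs=week 3: (3,4,3,1) (3,4,3,2) (3,4,3,3) (3,4,3,4) — 4.
Summing: 12 + 8 + 4 = 24.

24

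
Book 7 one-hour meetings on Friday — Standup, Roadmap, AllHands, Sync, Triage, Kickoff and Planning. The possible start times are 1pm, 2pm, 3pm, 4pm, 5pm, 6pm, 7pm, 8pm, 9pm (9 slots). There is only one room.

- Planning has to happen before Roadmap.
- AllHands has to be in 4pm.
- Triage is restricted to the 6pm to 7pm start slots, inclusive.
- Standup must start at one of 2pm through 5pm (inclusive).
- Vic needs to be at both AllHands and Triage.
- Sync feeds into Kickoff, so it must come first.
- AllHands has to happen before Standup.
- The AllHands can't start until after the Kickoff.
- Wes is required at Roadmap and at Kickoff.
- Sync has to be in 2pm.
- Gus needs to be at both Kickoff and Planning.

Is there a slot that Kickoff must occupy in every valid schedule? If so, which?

Sync is fixed at 2pm and must come before Kickoff, so Kickoff is at least 3pm.
AllHands is fixed at 4pm and must come after Kickoff, so Kickoff is at most 3pm.
So Kickoff must be 3pm.

3pm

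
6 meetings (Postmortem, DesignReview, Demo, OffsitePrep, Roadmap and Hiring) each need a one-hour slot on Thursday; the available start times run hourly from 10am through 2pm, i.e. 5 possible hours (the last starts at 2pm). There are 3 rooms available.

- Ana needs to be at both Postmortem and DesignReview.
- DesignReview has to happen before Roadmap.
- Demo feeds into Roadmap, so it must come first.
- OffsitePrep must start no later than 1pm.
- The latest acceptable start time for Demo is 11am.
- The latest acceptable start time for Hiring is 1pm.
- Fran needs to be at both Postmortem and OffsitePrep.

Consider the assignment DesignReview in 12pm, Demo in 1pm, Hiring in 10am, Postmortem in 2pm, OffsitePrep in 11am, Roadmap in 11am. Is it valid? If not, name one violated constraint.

No. Demo feeds into Roadmap, so it must come first is not satisfied.

The latest acceptable start time for Demo is 11am — violated.
The latest acceptable start time for Hiring is 1pm — holds.
Demo feeds into Roadmap, so it must come first — violated.
OffsitePrep must start no later than 1pm — holds.
Ana needs to be at both Postmortem and DesignReview — holds.
There are 3 rooms available — holds.
DesignReview has to happen before Roadmap — violated.
Fran needs to be at both Postmortem and OffsitePrep — holds.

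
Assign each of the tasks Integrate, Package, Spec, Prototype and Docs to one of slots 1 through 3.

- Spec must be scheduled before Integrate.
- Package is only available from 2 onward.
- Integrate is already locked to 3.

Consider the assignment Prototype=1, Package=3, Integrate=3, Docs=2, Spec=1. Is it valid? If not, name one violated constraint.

Spec must be scheduled before Integrate — holds.
Integrate is already locked to 3 — holds.
Package is only available from 2 onward — holds.

Valid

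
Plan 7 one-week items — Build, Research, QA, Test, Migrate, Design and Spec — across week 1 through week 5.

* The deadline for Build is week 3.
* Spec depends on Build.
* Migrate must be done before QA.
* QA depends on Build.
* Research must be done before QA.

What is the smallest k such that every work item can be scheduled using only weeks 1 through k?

The precedence chain requires at least 2 distinct weeks.
2 works (last occupied week: week 2): for example Migrate=week 1, Design=week 1, Research=week 1, Test=week 1, Build=week 1, QA=week 2, Spec=week 2.

2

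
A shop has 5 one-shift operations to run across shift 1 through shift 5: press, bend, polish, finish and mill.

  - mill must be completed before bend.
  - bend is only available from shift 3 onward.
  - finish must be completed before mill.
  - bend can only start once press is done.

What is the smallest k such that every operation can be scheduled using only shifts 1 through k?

The precedence chain requires at least 3 distinct shifts.
3 works (last occupied shift: shift 3): for example finish=shift 1, mill=shift 2, press=shift 1, bend=shift 3, polish=shift 1.

3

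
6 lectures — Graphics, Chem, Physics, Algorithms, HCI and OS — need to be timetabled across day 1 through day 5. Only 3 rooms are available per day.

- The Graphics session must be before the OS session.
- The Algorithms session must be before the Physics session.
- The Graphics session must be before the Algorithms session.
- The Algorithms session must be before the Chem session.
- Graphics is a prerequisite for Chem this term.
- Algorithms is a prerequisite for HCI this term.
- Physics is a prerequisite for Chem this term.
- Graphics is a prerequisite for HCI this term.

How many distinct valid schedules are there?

Splitting on Graphics: it can be day 1 (44), day 2 (6). Listing each branch's schedules as (Chem, Physics, Algorithms, HCI, OS) by day number:
Graphics=day 1: (4,3,2,3,2) (4,3,2,3,3) (4,3,2,3,4) (4,3,2,3,5) (4,3,2,4,2) (4,3,2,4,3) (4,3,2,4,4) (4,3,2,4,5) (4,3,2,5,2) (4,3,2,5,3) (4,3,2,5,4) (4,3,2,5,5) (5,3,2,3,2) (5,3,2,3,3) (5,3,2,3,4) (5,3,2,3,5) (5,3,2,4,2) (5,3,2,4,3) (5,3,2,4,4) (5,3,2,4,5) (5,3,2,5,2) (5,3,2,5,3) (5,3,2,5,4) (5,3,2,5,5) (5,4,2,3,2) (5,4,2,3,3) (5,4,2,3,4) (5,4,2,3,5) (5,4,2,4,2) (5,4,2,4,3) (5,4,2,4,4) (5,4,2,4,5) (5,4,2,5,2) (5,4,2,5,3) (5,4,2,5,4) (5,4,2,5,5) (5,4,3,4,2) (5,4,3,4,3) (5,4,3,4,4) (5,4,3,4,5) (5,4,3,5,2) (5,4,3,5,3) (5,4,3,5,4) (5,4,3,5,5) — 44.
Graphics=day 2: (5,4,3,4,3) (5,4,3,4,4) (5,4,3,4,5) (5,4,3,5,3) (5,4,3,5,4) (5,4,3,5,5) — 6.
Summing: 44 + 6 = 50.

50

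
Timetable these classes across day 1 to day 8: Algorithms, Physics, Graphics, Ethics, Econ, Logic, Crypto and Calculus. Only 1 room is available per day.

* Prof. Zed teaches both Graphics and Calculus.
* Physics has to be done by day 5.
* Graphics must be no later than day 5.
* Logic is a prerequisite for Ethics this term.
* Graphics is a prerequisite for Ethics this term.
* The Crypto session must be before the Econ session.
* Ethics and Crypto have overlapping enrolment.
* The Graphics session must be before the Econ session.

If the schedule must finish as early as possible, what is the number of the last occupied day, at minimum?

day 8

The precedence chain requires at least 2 distinct days.
With at most 1 per day and 8 classes, at least 8 days are needed.
8 works (last occupied day: day 8): for example Logic=day 3; Algorithms=day 7; Econ=day 6; Physics=day 2; Calculus=day 8; Crypto=day 5; Ethics=day 4; Graphics=day 1.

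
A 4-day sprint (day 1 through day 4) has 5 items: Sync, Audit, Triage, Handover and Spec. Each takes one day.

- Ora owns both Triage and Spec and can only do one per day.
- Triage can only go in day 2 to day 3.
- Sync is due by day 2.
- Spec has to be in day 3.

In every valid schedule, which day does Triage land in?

Triage's window is day 2–day 3.
Spec is fixed at day 3, and Triage can't share a day with Spec.
So Triage must be day 2.

day 2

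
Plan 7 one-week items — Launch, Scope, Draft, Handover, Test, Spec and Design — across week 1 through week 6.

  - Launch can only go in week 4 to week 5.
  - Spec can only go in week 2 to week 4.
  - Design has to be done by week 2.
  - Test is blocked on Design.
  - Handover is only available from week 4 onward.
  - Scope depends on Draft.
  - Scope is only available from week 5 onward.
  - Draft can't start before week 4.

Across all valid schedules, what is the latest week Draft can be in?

Draft is available from week 4; downstream work caps Draft at week 5.
Draft at week 5 is achievable: Test -> week 2, Design -> week 1, Handover -> week 4, Draft -> week 5, Launch -> week 4, Scope -> week 6, Spec -> week 2.

week 5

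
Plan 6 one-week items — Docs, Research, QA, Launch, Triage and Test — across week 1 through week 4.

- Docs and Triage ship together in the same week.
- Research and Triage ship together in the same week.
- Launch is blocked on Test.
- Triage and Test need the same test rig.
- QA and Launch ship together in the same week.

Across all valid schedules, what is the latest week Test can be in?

Downstream work caps Test at week 3.
Test at week 3 is achievable: Research in week 1; Test in week 3; Docs in week 1; QA in week 4; Launch in week 4; Triage in week 1.

week 3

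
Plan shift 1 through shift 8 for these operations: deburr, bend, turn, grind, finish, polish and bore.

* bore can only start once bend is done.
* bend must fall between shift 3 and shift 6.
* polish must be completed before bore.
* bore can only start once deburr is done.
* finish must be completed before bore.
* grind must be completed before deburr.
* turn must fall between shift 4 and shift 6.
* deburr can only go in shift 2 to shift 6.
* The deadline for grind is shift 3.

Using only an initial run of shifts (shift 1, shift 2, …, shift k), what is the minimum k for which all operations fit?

4

The precedence chain requires at least 3 distinct shifts.
turn can't be placed before shift 4, so the schedule must run through at least shift 4.
4 works (last occupied shift: shift 4): for example bore in shift 4, grind in shift 1, bend in shift 3, finish in shift 1, deburr in shift 2, polish in shift 1, turn in shift 4.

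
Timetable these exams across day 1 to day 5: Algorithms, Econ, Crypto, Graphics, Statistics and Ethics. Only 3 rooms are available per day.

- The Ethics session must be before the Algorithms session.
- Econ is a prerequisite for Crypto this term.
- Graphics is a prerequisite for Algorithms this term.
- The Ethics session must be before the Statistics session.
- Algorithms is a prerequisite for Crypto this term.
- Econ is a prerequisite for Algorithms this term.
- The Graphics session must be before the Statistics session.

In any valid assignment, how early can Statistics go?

Precedence pushes Statistics to at least day 2.
Statistics at day 2 is achievable: Econ -> day 1, Algorithms -> day 2, Crypto -> day 3, Statistics -> day 2, Ethics -> day 1, Graphics -> day 1.

day 2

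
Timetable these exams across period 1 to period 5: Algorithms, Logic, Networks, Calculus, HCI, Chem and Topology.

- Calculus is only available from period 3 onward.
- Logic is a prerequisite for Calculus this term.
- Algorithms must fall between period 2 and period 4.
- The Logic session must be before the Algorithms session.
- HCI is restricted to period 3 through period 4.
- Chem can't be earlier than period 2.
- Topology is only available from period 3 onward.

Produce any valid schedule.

Networks in period 1, HCI in period 3, Chem in period 2, Calculus in period 3, Topology in period 3, Logic in period 1, Algorithms in period 2

Checking: Logic(period 1) before Calculus(period 3); Logic(period 1) before Algorithms(period 2); Chem=period 2 in [period 2,period 5]; Algorithms=period 2 in [period 2,period 4]; Topology=period 3 in [period 3,period 5]; Calculus=period 3 in [period 3,period 5]; HCI=period 3 in [period 3,period 4].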